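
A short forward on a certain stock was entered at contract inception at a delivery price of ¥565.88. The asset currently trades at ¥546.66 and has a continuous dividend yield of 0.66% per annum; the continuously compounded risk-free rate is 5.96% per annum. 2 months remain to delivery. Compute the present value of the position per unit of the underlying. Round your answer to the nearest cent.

Current fair forward for the remaining 2 months: F = S·e^((r − q)·T), (r − q) = 0.0596 − 0.0066 = 0.0530
F = 546.66 · e^(0.0530 × 2/12) = 546.66 × 1.008872 = 551.5100
Value of long forward = (F − K)·e^(−rT) = (551.5100 − 565.88) · e^(−0.0596·2/12)
= -14.3700 × 0.990116 = -14.23
Short position value = −(long value) = ¥14.23

¥14.23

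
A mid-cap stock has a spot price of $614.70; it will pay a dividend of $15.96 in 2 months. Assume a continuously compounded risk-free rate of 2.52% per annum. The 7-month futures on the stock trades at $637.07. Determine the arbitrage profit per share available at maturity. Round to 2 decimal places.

PV(dividends) I = 15.96·e^(−0.0252·2/12) = 15.8931
Fair futures F* = (S − I)·e^(rT) = (614.70 − 15.8931)·e^0.014700 = 598.8069 × 1.014809 = 607.6746
Market $637.07 > fair 607.6746: forward overpriced → cash-and-carry (borrow at r, buy the stock and collect the dividends, short the forward).
Profit at T = |F_mkt − F*| = |637.07 − 607.6746| = $29.40 per share

$29.40 per share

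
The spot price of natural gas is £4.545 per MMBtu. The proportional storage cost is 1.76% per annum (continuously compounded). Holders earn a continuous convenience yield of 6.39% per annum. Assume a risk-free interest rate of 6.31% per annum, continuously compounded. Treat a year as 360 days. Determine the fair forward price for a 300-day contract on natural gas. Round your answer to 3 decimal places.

£4.609 per MMBtu

Net carry = r + u − y = 0.0631 + 0.0176 − 0.0639 = 0.0168
F = S·e^((r+u−y)T) = 4.545 · e^(0.0168 × 300/360) = 4.545 · e^0.014000
= 4.545 × 1.014098 = £4.609 per MMBtu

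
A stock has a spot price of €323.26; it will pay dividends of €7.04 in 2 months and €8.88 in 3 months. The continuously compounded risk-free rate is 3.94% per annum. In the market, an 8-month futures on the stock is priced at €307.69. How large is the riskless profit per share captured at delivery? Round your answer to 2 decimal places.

€7.97 per share

PV(dividends) I = 7.04·e^(−0.0394·2/12) + 8.88·e^(−0.0394·3/12) = 15.7869
Fair futures F* = (S − I)·e^(rT) = (323.26 − 15.7869)·e^0.026267 = 307.4731 × 1.026615 = 315.6565
Market €307.69 < fair 315.6565: forward underpriced → reverse cash-and-carry (short the stock, invest proceeds at r, pay the dividends, go long the forward).
Profit at T = |F_mkt − F*| = |307.69 − 315.6565| = €7.97 per share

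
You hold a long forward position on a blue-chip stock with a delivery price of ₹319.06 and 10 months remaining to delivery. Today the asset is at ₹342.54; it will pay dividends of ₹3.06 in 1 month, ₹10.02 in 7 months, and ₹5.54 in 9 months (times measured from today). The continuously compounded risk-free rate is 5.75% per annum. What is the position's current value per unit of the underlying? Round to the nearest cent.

₹20.37

PV(remaining dividends) I = 3.06·e^(−0.0575·1/12) + 10.02·e^(−0.0575·7/12) + 5.54·e^(−0.0575·9/12) = 18.0410
Current forward F = (S − I)·e^(rT) = (342.54 − 18.0410)·e^(0.0575·10/12) = 324.4990 × 1.049083 = 340.4264
Value (long) = (F − K)·e^(−rT) = (340.4264 − 319.06) × 0.953213 = 20.3667
Value = ₹20.37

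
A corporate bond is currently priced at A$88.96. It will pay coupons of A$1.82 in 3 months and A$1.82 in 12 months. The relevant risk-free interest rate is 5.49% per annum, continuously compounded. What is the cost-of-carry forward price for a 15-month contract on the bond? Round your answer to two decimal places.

PV(coupons) I = 1.82·e^(−0.0549·3/12) + 1.82·e^(−0.0549·12/12)
I = 1.7952 + 1.7228 = 3.5180
F = (S − I)·e^(rT) = (88.96 − 3.5180) · e^(0.0549·15/12)
= 85.4420 · e^0.068625 = 85.4420 × 1.071034 = A$91.51

A$91.51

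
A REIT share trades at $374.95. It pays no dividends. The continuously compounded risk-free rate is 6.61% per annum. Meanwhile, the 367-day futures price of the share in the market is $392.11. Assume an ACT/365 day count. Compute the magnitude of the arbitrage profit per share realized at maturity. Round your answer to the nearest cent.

$8.61 per share

Fair futures: F* = S·e^(carry·T), with carry = r = 0.0661
F* = 374.95 · e^(0.0661 × 367/365) = 374.95 · e^0.066462 = 374.95 × 1.068720 = $400.7166
Market $392.11 < fair $400.7166: forward underpriced → reverse cash-and-carry (short spot, go long the forward).
At maturity, profit = |F_mkt − F*| = |392.11 − 400.7166| = $8.61 per share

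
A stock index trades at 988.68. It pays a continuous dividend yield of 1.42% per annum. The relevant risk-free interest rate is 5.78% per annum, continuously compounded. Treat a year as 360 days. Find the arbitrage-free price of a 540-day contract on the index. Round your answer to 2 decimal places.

F = S·e^((r − q)T) = 988.68 · e^((0.0578 − 0.0142) × 540/360)
= 988.68 · e^0.065400 = 988.68 × 1.067586
F = 1,055.50

1,055.50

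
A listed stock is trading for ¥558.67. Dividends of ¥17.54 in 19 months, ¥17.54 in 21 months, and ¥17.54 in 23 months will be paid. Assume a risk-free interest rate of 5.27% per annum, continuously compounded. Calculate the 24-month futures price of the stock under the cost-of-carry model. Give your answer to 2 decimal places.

¥567.45

PV(dividends) I = 17.54·e^(−0.0527·19/12) + 17.54·e^(−0.0527·21/12) + 17.54·e^(−0.0527·23/12)
I = 16.1358 + 15.9947 + 15.8549 = 47.9854
F = (S − I)·e^(rT) = (558.67 − 47.9854) · e^(0.0527·24/12)
= 510.6846 · e^0.105400 = 510.6846 × 1.111155 = ¥567.45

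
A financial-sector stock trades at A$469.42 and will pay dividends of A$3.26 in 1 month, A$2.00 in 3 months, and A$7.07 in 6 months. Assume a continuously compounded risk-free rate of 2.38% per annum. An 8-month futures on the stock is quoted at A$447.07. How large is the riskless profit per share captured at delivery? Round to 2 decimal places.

A$17.43 per share

PV(dividends) I = 3.26·e^(−0.0238·1/12) + 2.00·e^(−0.0238·3/12) + 7.07·e^(−0.0238·6/12) = 12.2280
Fair futures F* = (S − I)·e^(rT) = (469.42 − 12.2280)·e^0.015867 = 457.1920 × 1.015994 = 464.5043
Market A$447.07 < fair 464.5043: forward underpriced → reverse cash-and-carry (short the stock, invest proceeds at r, pay the dividends, go long the forward).
Profit at T = |F_mkt − F*| = |447.07 − 464.5043| = A$17.43 per share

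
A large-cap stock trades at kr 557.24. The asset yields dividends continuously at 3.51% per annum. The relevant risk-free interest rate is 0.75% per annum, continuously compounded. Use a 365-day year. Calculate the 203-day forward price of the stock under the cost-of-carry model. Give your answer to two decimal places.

F = S·e^((r − q)T) = 557.24 · e^((0.0075 − 0.0351) × 203/365)
= 557.24 · e^-0.015350 = 557.24 × 0.984767
F = kr 548.75

kr 548.75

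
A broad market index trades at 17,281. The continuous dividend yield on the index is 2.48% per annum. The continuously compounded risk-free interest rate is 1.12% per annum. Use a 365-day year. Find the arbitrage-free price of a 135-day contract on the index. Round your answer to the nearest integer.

F = S·e^((r − q)T) = 17281 · e^((0.0112 − 0.0248) × 135/365)
= 17281 · e^-0.005030 = 17281 × 0.994983
F = 17,194

17,194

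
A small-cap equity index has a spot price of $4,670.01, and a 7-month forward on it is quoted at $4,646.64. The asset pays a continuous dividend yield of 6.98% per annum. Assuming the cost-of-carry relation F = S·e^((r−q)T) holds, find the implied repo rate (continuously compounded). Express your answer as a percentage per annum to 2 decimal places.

From F = S·e^((r−q)T): (r − q) = ln(F/S)/T
ln(4646.64/4670.01) = ln(0.994996) = -0.005017
(r − q) = -0.005017 / (7/12) = -0.008601
r = ln(F/S)/T + q = -0.008601 + 0.0698 = 0.061199
r = 6.12%

6.12%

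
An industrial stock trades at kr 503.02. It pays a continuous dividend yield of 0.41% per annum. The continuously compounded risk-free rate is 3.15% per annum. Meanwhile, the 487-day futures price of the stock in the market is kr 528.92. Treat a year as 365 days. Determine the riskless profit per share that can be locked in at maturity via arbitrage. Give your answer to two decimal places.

Fair futures: F* = S·e^(carry·T), with carry = (r − q) = 0.0315 − 0.0041 = 0.0274
F* = 503.02 · e^(0.0274 × 487/365) = 503.02 · e^0.036558 = 503.02 × 1.037234 = kr 521.7494
Market kr 528.92 > fair kr 521.7494: forward overpriced → cash-and-carry (buy spot, short the forward).
At maturity, profit = |F_mkt − F*| = |528.92 − 521.7494| = kr 7.17 per share

kr 7.17 per share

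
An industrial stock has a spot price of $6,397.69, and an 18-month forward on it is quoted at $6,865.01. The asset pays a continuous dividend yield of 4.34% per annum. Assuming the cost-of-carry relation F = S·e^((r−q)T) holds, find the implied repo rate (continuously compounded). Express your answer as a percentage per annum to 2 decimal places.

From F = S·e^((r−q)T): (r − q) = ln(F/S)/T
ln(6865.01/6397.69) = ln(1.073045) = 0.070500
(r − q) = 0.070500 / (18/12) = 0.047000
r = ln(F/S)/T + q = 0.047000 + 0.0434 = 0.090400
r = 9.04%

9.04%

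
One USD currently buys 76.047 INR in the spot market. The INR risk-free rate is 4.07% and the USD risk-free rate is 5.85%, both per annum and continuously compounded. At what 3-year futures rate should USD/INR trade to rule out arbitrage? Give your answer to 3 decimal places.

72.093

F = S·e^((r_INR − r_USD)T) = 76.047 · e^((0.0407 − 0.0585) × 3)
= 76.047 · e^-0.053400 = 76.047 × 0.948001
F = 72.093 INR per USD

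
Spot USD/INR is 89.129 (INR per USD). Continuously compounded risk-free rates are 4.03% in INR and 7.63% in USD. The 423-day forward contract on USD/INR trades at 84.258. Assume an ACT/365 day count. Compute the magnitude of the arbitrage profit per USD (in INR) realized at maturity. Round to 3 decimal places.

1.229 per USD (in INR)

Fair forward: F* = S·e^(carry·T), with carry = (r_INR − r_USD) = 0.0403 − 0.0763 = -0.0360
F* = 89.129 · e^(-0.0360 × 423/365) = 89.129 · e^-0.041721 = 89.129 × 0.959137 = 85.4869
Market 84.258 < fair 85.4869: forward underpriced → reverse cash-and-carry (short spot, go long the forward).
At maturity, profit = |F_mkt − F*| = |84.258 − 85.4869| = 1.229 per USD (in INR)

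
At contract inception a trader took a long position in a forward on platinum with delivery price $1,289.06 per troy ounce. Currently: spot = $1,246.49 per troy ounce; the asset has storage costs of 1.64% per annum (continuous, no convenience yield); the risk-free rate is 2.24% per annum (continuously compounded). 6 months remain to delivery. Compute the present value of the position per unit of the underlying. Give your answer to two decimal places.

Current fair forward for the remaining 6 months: F = S·e^((r + u)·T), (r + u) = 0.0224 + 0.0164 = 0.0388
F = 1246.49 · e^(0.0388 × 6/12) = 1246.49 × 1.01958940 = 1270.9080
Value of long forward = (F − K)·e^(−rT) = (1270.9080 − 1289.06) · e^(−0.0224·6/12)
= -18.1520 × 0.98886249 = -17.95

-$17.95 per troy ounce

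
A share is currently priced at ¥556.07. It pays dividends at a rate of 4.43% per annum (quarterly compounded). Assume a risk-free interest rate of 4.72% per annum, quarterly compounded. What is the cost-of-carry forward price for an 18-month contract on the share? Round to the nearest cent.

F = S · (1+r/4)^(4T) / (1+q/4)^(4T)
= 556.07 × 1.072922 / 1.068317 = 556.07 × 1.004311
F = ¥558.47

¥558.47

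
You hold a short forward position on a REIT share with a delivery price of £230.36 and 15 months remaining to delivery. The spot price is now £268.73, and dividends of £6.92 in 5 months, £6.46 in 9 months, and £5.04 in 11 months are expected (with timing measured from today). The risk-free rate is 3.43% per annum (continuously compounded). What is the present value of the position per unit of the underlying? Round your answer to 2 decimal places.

-£30.04

PV(remaining dividends) I = 6.92·e^(−0.0343·5/12) + 6.46·e^(−0.0343·9/12) + 5.04·e^(−0.0343·11/12) = 18.0017
Current forward F = (S − I)·e^(rT) = (268.73 − 18.0017)·e^(0.0343·15/12) = 250.7283 × 1.043807 = 261.7120
Value (long) = (F − K)·e^(−rT) = (261.7120 − 230.36) × 0.958031 = 30.0362
Short position value = −(long value) = -£30.04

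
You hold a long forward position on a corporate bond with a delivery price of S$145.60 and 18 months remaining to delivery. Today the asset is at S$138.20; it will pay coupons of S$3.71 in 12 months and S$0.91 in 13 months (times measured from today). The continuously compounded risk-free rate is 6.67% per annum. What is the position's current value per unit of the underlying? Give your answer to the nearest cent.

S$2.15

PV(remaining coupons) I = 3.71·e^(−0.0667·12/12) + 0.91·e^(−0.0667·13/12) = 4.3172
Current forward F = (S − I)·e^(rT) = (138.20 − 4.3172)·e^(0.0667·18/12) = 133.8828 × 1.105226 = 147.9708
Value (long) = (F − K)·e^(−rT) = (147.9708 − 145.60) × 0.904792 = 2.1451
Value = S$2.15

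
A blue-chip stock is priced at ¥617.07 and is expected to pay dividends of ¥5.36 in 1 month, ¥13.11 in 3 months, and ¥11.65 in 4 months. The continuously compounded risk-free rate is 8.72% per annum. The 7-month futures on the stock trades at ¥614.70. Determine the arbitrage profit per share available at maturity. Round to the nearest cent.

PV(dividends) I = 5.36·e^(−0.0872·1/12) + 13.11·e^(−0.0872·3/12) + 11.65·e^(−0.0872·4/12) = 29.4647
Fair futures F* = (S − I)·e^(rT) = (617.07 − 29.4647)·e^0.050867 = 587.6053 × 1.052183 = 618.2683
Market ¥614.70 < fair 618.2683: forward underpriced → reverse cash-and-carry (short the stock, invest proceeds at r, pay the dividends, go long the forward).
Profit at T = |F_mkt − F*| = |614.70 − 618.2683| = ¥3.57 per share

¥3.57 per share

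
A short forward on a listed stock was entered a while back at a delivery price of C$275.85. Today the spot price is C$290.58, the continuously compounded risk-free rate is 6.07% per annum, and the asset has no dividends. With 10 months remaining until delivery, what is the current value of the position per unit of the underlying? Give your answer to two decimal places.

Current fair forward for the remaining 10 months: F = S·e^(r·T), r = 0.0607
F = 290.58 · e^(0.0607 × 10/12) = 290.58 × 1.051885 = 305.6567
Value of long forward = (F − K)·e^(−rT) = (305.6567 − 275.85) · e^(−0.0607·10/12)
= 29.8067 × 0.950675 = 28.34
Short position value = −(long value) = -C$28.34

-C$28.34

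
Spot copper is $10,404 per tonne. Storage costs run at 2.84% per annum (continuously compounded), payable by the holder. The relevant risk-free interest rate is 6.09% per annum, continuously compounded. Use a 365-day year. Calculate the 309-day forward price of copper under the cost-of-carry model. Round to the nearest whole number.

Net carry = r + u − y = 0.0609 + 0.0284 − 0.0000 = 0.0893
F = S·e^((r+u−y)T) = 10404 · e^(0.0893 × 309/365) = 10404 · e^0.075599
= 10404 × 1.078530 = $11,221 per tonne

$11,221 per tonne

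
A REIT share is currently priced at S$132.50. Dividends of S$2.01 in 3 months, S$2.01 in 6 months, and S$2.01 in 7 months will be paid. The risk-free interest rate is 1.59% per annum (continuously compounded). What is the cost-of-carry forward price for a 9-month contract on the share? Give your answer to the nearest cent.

PV(dividends) I = 2.01·e^(−0.0159·3/12) + 2.01·e^(−0.0159·6/12) + 2.01·e^(−0.0159·7/12)
I = 2.0020 + 1.9941 + 1.9914 = 5.9875
F = (S − I)·e^(rT) = (132.50 − 5.9875) · e^(0.0159·9/12)
= 126.5125 · e^0.011925 = 126.5125 × 1.011996 = S$128.03

S$128.03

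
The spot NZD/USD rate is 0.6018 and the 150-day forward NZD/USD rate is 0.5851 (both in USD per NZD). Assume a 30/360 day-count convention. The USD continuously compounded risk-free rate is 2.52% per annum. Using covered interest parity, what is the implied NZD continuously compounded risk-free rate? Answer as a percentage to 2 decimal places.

9.27%

F = S·e^((r_USD − r_NZD)T) ⇒ r_NZD = r_USD − ln(F/S)/T
ln(0.5851/0.6018) = -0.028142; /(150/360) = -0.067541
r_NZD = 0.0252 + 0.067541 = 0.092741
r_NZD = 9.27%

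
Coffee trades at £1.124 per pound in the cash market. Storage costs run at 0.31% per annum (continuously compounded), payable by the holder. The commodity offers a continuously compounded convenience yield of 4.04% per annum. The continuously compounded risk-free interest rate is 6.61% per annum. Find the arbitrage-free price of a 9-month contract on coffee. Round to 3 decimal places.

£1.149 per pound

Net carry = r + u − y = 0.0661 + 0.0031 − 0.0404 = 0.0288
F = S·e^((r+u−y)T) = 1.124 · e^(0.0288 × 9/12) = 1.124 · e^0.021600
= 1.124 × 1.021835 = £1.149 per pound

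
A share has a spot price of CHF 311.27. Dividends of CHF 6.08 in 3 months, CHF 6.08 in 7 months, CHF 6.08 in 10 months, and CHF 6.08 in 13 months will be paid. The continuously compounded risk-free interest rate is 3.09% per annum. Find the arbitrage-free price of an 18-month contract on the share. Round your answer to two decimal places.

PV(dividends) I = 6.08·e^(−0.0309·3/12) + 6.08·e^(−0.0309·7/12) + 6.08·e^(−0.0309·10/12) + 6.08·e^(−0.0309·13/12)
I = 6.0332 + 5.9714 + 5.9254 + 5.8798 = 23.8098
F = (S − I)·e^(rT) = (311.27 − 23.8098) · e^(0.0309·18/12)
= 287.4602 · e^0.046350 = 287.4602 × 1.047441 = CHF 301.10

CHF 301.10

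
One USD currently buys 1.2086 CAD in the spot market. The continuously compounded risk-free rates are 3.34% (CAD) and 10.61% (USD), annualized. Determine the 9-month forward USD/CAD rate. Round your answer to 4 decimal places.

1.1445

F = S·e^((r_CAD − r_USD)T) = 1.2086 · e^((0.0334 − 0.1061) × 9/12)
= 1.2086 · e^-0.054525 = 1.2086 × 0.946935
F = 1.1445 CAD per USD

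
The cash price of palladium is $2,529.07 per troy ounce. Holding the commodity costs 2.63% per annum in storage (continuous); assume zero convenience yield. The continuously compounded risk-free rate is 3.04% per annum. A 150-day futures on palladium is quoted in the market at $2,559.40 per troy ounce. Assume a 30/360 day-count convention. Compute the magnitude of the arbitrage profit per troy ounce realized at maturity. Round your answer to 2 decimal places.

$30.13 per troy ounce

Fair futures: F* = S·e^(carry·T), with carry = (r + u) = 0.0304 + 0.0263 = 0.0567
F* = 2529.07 · e^(0.0567 × 150/360) = 2529.07 · e^0.02362500 = 2529.07 × 1.02390628 = $2589.5307
Market $2559.40 < fair $2589.5307: forward underpriced → reverse cash-and-carry (short spot, go long the forward).
At maturity, profit = |F_mkt − F*| = |2559.40 − 2589.5307| = $30.13 per troy ounce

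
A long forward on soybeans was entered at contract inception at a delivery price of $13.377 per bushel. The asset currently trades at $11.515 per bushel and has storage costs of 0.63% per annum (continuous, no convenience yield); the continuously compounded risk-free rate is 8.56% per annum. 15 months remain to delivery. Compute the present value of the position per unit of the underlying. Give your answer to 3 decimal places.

-$0.414 per bushel

Current fair forward for the remaining 15 months: F = S·e^((r + u)·T), (r + u) = 0.0856 + 0.0063 = 0.0919
F = 11.515 · e^(0.0919 × 15/12) = 11.515 × 1.121733 = 12.9168
Value of long forward = (F − K)·e^(−rT) = (12.9168 − 13.377) · e^(−0.0856·15/12)
= -0.4602 × 0.898526 = -0.414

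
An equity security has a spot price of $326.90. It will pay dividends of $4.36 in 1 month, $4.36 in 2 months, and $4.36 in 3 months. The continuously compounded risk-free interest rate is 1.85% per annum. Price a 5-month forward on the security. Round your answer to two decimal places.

$316.29

PV(dividends) I = 4.36·e^(−0.0185·1/12) + 4.36·e^(−0.0185·2/12) + 4.36·e^(−0.0185·3/12)
I = 4.3533 + 4.3466 + 4.3399 = 13.0398
F = (S − I)·e^(rT) = (326.90 − 13.0398) · e^(0.0185·5/12)
= 313.8602 · e^0.007708 = 313.8602 × 1.007738 = $316.29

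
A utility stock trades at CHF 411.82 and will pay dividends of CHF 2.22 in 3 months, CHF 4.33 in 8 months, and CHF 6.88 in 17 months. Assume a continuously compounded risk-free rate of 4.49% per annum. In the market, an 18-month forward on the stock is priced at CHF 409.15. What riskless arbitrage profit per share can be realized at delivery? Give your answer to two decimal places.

PV(dividends) I = 2.22·e^(−0.0449·3/12) + 4.33·e^(−0.0449·8/12) + 6.88·e^(−0.0449·17/12) = 12.8535
Fair forward F* = (S − I)·e^(rT) = (411.82 − 12.8535)·e^0.067350 = 398.9665 × 1.069670 = 426.7625
Market CHF 409.15 < fair 426.7625: forward underpriced → reverse cash-and-carry (short the stock, invest proceeds at r, pay the dividends, go long the forward).
Profit at T = |F_mkt − F*| = |409.15 − 426.7625| = CHF 17.61 per share

CHF 17.61 per share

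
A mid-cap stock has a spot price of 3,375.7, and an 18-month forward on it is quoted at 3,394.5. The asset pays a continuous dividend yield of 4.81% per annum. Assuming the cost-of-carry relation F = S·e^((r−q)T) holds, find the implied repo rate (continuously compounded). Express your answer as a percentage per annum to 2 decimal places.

From F = S·e^((r−q)T): (r − q) = ln(F/S)/T
ln(3394.5/3375.7) = ln(1.005569) = 0.005554
(r − q) = 0.005554 / (18/12) = 0.003703
r = ln(F/S)/T + q = 0.003703 + 0.0481 = 0.051803
r = 5.18%

5.18%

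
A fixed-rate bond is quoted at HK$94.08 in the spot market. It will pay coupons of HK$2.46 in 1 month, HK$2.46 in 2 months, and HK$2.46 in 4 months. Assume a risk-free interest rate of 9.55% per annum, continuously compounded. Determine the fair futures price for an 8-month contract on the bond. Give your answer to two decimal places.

HK$92.54

PV(coupons) I = 2.46·e^(−0.0955·1/12) + 2.46·e^(−0.0955·2/12) + 2.46·e^(−0.0955·4/12)
I = 2.4405 + 2.4212 + 2.3829 = 7.2446
F = (S − I)·e^(rT) = (94.08 − 7.2446) · e^(0.0955·8/12)
= 86.8354 · e^0.063667 = 86.8354 × 1.065737 = HK$92.54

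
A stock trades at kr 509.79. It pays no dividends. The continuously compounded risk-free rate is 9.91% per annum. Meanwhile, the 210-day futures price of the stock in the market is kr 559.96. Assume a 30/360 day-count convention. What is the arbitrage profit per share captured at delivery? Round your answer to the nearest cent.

kr 19.83 per share

Fair futures: F* = S·e^(carry·T), with carry = r = 0.0991
F* = 509.79 · e^(0.0991 × 210/360) = 509.79 · e^0.057808 = 509.79 × 1.059512 = kr 540.1286
Market kr 559.96 > fair kr 540.1286: forward overpriced → cash-and-carry (buy spot, short the forward).
At maturity, profit = |F_mkt − F*| = |559.96 − 540.1286| = kr 19.83 per share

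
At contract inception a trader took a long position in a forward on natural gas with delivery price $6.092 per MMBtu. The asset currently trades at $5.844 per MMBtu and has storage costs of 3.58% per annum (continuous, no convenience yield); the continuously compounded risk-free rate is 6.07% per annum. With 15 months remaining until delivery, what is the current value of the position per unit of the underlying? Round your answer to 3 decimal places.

Current fair forward for the remaining 15 months: F = S·e^((r + u)·T), (r + u) = 0.0607 + 0.0358 = 0.0965
F = 5.844 · e^(0.0965 × 15/12) = 5.844 × 1.128202 = 6.5932
Value of long forward = (F − K)·e^(−rT) = (6.5932 − 6.092) · e^(−0.0607·15/12)
= 0.5012 × 0.926932 = 0.465

$0.465 per MMBtu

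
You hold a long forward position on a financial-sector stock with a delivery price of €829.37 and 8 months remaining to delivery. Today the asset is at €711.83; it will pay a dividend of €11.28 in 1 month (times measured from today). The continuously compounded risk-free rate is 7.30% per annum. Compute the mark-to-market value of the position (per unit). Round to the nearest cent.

-€89.36

PV(remaining dividends) I = 11.28·e^(−0.0730·1/12) = 11.2116
Current forward F = (S − I)·e^(rT) = (711.83 − 11.2116)·e^(0.0730·8/12) = 700.6184 × 1.049870 = 735.5582
Value (long) = (F − K)·e^(−rT) = (735.5582 − 829.37) × 0.952499 = -89.3556
Value = -€89.36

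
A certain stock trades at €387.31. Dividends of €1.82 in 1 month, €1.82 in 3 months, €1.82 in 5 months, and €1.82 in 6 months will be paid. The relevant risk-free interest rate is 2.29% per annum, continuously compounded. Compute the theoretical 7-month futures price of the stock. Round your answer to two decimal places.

€385.19

PV(dividends) I = 1.82·e^(−0.0229·1/12) + 1.82·e^(−0.0229·3/12) + 1.82·e^(−0.0229·5/12) + 1.82·e^(−0.0229·6/12)
I = 1.8165 + 1.8096 + 1.8027 + 1.7993 = 7.2281
F = (S − I)·e^(rT) = (387.31 − 7.2281) · e^(0.0229·7/12)
= 380.0819 · e^0.013358 = 380.0819 × 1.013448 = €385.19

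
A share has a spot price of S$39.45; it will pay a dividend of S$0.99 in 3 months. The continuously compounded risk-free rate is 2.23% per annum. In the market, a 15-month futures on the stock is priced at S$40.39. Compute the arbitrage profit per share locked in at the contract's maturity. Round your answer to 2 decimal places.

PV(dividends) I = 0.99·e^(−0.0223·3/12) = 0.9845
Fair futures F* = (S − I)·e^(rT) = (39.45 − 0.9845)·e^0.027875 = 38.4655 × 1.028267 = 39.5528
Market S$40.39 > fair 39.5528: forward overpriced → cash-and-carry (borrow at r, buy the stock and collect the dividends, short the forward).
Profit at T = |F_mkt − F*| = |40.39 − 39.5528| = S$0.84 per share

S$0.84 per share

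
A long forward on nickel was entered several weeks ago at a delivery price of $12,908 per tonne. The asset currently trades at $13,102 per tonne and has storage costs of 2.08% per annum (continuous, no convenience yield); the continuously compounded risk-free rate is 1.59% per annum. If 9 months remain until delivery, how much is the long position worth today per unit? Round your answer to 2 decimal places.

$553.01 per tonne

Current fair forward for the remaining 9 months: F = S·e^((r + u)·T), (r + u) = 0.0159 + 0.0208 = 0.0367
F = 13102 · e^(0.0367 × 9/12) = 13102 × 1.02790731 = 13467.6416
Value of long forward = (F − K)·e^(−rT) = (13467.6416 − 12908) · e^(−0.0159·9/12)
= 559.6416 × 0.98814582 = 553.01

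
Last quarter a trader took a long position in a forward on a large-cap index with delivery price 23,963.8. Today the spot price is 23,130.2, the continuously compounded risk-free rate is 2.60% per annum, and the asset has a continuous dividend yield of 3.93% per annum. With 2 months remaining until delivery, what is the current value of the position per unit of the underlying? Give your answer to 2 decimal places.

Current fair forward for the remaining 2 months: F = S·e^((r − q)·T), (r − q) = 0.0260 − 0.0393 = -0.0133
F = 23130.2 · e^(-0.0133 × 2/12) = 23130.2 × 0.99778579 = 23078.9849
Value of long forward = (F − K)·e^(−rT) = (23078.9849 − 23963.8) · e^(−0.0260·2/12)
= -884.8151 × 0.99567604 = -880.99

-880.99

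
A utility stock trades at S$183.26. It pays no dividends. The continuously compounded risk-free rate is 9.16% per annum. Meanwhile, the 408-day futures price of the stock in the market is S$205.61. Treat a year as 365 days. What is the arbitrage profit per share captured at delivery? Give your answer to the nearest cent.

Fair futures: F* = S·e^(carry·T), with carry = r = 0.0916
F* = 183.26 · e^(0.0916 × 408/365) = 183.26 · e^0.102391 = 183.26 × 1.107817 = S$203.0185
Market S$205.61 > fair S$203.0185: forward overpriced → cash-and-carry (buy spot, short the forward).
At maturity, profit = |F_mkt − F*| = |205.61 − 203.0185| = S$2.59 per share

S$2.59 per share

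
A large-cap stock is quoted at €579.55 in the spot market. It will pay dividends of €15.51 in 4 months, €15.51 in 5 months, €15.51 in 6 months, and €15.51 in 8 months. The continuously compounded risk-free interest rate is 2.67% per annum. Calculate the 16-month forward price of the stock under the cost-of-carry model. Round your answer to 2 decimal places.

€537.08

PV(dividends) I = 15.51·e^(−0.0267·4/12) + 15.51·e^(−0.0267·5/12) + 15.51·e^(−0.0267·6/12) + 15.51·e^(−0.0267·8/12)
I = 15.3726 + 15.3384 + 15.3043 + 15.2364 = 61.2517
F = (S − I)·e^(rT) = (579.55 − 61.2517) · e^(0.0267·16/12)
= 518.2983 · e^0.035600 = 518.2983 × 1.036241 = €537.08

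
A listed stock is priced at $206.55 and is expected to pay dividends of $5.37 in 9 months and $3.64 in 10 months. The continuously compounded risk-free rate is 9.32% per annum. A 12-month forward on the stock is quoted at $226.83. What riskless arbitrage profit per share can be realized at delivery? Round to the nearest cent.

$9.30 per share

PV(dividends) I = 5.37·e^(−0.0932·9/12) + 3.64·e^(−0.0932·10/12) = 8.3754
Fair forward F* = (S − I)·e^(rT) = (206.55 − 8.3754)·e^0.093200 = 198.1746 × 1.097681 = 217.5325
Market $226.83 > fair 217.5325: forward overpriced → cash-and-carry (borrow at r, buy the stock and collect the dividends, short the forward).
Profit at T = |F_mkt − F*| = |226.83 − 217.5325| = $9.30 per share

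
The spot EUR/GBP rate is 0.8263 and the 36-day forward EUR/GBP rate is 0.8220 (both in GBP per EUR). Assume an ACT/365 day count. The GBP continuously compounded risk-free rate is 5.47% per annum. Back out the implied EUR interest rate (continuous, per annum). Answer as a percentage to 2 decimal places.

F = S·e^((r_GBP − r_EUR)T) ⇒ r_EUR = r_GBP − ln(F/S)/T
ln(0.8220/0.8263) = -0.005218; /(36/365) = -0.052905
r_EUR = 0.0547 + 0.052905 = 0.107605
r_EUR = 10.76%

10.76%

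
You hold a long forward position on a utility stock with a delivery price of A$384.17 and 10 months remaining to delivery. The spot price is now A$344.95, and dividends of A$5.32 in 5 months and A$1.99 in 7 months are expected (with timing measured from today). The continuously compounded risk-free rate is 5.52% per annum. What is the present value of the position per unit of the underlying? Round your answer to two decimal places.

-A$29.07

PV(remaining dividends) I = 5.32·e^(−0.0552·5/12) + 1.99·e^(−0.0552·7/12) = 7.1260
Current forward F = (S − I)·e^(rT) = (344.95 − 7.1260)·e^(0.0552·10/12) = 337.8240 × 1.047074 = 353.7267
Value (long) = (F − K)·e^(−rT) = (353.7267 − 384.17) × 0.955042 = -29.0746
Value = -A$29.07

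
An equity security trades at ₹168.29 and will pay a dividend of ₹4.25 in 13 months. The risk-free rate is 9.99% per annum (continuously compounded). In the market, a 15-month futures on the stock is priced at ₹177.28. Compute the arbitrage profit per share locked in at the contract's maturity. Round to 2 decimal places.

₹9.07 per share

PV(dividends) I = 4.25·e^(−0.0999·13/12) = 3.8141
Fair futures F* = (S − I)·e^(rT) = (168.29 − 3.8141)·e^0.124875 = 164.4759 × 1.133007 = 186.3523
Market ₹177.28 < fair 186.3523: forward underpriced → reverse cash-and-carry (short the stock, invest proceeds at r, pay the dividends, go long the forward).
Profit at T = |F_mkt − F*| = |177.28 − 186.3523| = ₹9.07 per share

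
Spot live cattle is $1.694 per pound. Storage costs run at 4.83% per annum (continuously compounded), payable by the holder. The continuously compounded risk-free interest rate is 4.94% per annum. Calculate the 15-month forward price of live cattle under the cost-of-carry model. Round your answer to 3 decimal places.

Net carry = r + u − y = 0.0494 + 0.0483 − 0.0000 = 0.0977
F = S·e^((r+u−y)T) = 1.694 · e^(0.0977 × 15/12) = 1.694 · e^0.122125
= 1.694 × 1.129895 = $1.914 per pound

$1.914 per pound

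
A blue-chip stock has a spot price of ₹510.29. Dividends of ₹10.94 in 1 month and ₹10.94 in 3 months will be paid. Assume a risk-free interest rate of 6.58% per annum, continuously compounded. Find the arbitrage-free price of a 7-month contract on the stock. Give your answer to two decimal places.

PV(dividends) I = 10.94·e^(−0.0658·1/12) + 10.94·e^(−0.0658·3/12)
I = 10.8802 + 10.7615 = 21.6417
F = (S − I)·e^(rT) = (510.29 − 21.6417) · e^(0.0658·7/12)
= 488.6483 · e^0.038383 = 488.6483 × 1.039129 = ₹507.77

₹507.77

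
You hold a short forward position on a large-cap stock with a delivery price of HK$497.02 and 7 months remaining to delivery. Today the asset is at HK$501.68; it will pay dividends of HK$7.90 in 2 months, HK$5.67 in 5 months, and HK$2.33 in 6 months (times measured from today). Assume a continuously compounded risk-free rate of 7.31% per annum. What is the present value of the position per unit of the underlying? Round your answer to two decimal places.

-HK$9.86

PV(remaining dividends) I = 7.90·e^(−0.0731·2/12) + 5.67·e^(−0.0731·5/12) + 2.33·e^(−0.0731·6/12) = 15.5506
Current forward F = (S − I)·e^(rT) = (501.68 − 15.5506)·e^(0.0731·7/12) = 486.1294 × 1.043564 = 507.3071
Value (long) = (F − K)·e^(−rT) = (507.3071 − 497.02) × 0.958255 = 9.8577
Short position value = −(long value) = -HK$9.86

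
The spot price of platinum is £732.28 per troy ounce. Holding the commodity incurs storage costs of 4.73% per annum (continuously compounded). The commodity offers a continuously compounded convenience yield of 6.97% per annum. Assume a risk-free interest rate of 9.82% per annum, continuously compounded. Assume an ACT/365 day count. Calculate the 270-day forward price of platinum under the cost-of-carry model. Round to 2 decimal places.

Net carry = r + u − y = 0.0982 + 0.0473 − 0.0697 = 0.0758
F = S·e^((r+u−y)T) = 732.28 · e^(0.0758 × 270/365) = 732.28 · e^0.056071
= 732.28 × 1.057673 = £774.51 per troy ounce

£774.51 per troy ounce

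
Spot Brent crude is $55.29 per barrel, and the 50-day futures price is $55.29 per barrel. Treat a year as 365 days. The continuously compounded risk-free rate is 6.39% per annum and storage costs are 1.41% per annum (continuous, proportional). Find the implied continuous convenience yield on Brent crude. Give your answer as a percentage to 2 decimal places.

F = S·e^((r+u−y)T) ⇒ (r+u−y) = ln(F/S)/T
ln(55.29/55.29) = 0.000000; /T ⇒ 0.000000
y = r + u − ln(F/S)/T = 0.0639 + 0.0141 + 0.000000 = 0.078000
y = 7.80%

7.80%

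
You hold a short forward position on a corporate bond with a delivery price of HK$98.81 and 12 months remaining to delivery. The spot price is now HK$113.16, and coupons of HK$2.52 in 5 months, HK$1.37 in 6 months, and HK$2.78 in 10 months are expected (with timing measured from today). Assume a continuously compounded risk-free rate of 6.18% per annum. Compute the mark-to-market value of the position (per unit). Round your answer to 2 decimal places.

PV(remaining coupons) I = 2.52·e^(−0.0618·5/12) + 1.37·e^(−0.0618·6/12) + 2.78·e^(−0.0618·10/12) = 6.4247
Current forward F = (S − I)·e^(rT) = (113.16 − 6.4247)·e^(0.0618·12/12) = 106.7353 × 1.063750 = 113.5397
Value (long) = (F − K)·e^(−rT) = (113.5397 − 98.81) × 0.940071 = 13.8470
Short position value = −(long value) = -HK$13.85

-HK$13.85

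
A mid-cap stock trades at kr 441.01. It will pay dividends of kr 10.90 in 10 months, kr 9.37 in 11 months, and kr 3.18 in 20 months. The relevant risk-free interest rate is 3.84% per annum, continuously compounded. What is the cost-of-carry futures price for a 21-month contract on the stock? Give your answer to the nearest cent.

kr 447.51

PV(dividends) I = 10.90·e^(−0.0384·10/12) + 9.37·e^(−0.0384·11/12) + 3.18·e^(−0.0384·20/12)
I = 10.5567 + 9.0459 + 2.9829 = 22.5855
F = (S − I)·e^(rT) = (441.01 − 22.5855) · e^(0.0384·21/12)
= 418.4245 · e^0.067200 = 418.4245 × 1.069509 = kr 447.51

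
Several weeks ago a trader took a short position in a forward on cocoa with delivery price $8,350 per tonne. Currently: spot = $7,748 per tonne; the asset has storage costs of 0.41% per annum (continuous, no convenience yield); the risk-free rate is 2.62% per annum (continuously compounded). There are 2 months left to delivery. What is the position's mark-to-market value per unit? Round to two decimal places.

$560.32 per tonne

Current fair forward for the remaining 2 months: F = S·e^((r + u)·T), (r + u) = 0.0262 + 0.0041 = 0.0303
F = 7748 · e^(0.0303 × 2/12) = 7748 × 1.00506277 = 7787.2263
Value of long forward = (F − K)·e^(−rT) = (7787.2263 − 8350) · e^(−0.0262·2/12)
= -562.7737 × 0.99564285 = -560.32
Short position value = −(long value) = $560.32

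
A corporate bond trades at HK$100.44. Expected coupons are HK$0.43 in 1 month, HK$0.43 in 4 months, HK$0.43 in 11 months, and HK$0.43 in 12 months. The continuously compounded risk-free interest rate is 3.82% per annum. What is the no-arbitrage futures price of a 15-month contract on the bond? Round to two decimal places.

PV(coupons) I = 0.43·e^(−0.0382·1/12) + 0.43·e^(−0.0382·4/12) + 0.43·e^(−0.0382·11/12) + 0.43·e^(−0.0382·12/12)
I = 0.4286 + 0.4246 + 0.4152 + 0.4139 = 1.6823
F = (S − I)·e^(rT) = (100.44 − 1.6823) · e^(0.0382·15/12)
= 98.7577 · e^0.047750 = 98.7577 × 1.048908 = HK$103.59

HK$103.59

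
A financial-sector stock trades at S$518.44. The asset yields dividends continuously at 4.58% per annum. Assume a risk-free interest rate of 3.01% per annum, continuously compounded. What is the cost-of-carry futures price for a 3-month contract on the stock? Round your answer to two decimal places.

F = S·e^((r − q)T) = 518.44 · e^((0.0301 − 0.0458) × 3/12)
= 518.44 · e^-0.003925 = 518.44 × 0.996083
F = S$516.41

S$516.41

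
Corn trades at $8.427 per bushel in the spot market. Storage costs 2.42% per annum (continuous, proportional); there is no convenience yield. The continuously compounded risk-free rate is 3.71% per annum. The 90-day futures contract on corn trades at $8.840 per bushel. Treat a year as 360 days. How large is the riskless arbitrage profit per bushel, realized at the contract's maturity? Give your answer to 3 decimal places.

Fair futures: F* = S·e^(carry·T), with carry = (r + u) = 0.0371 + 0.0242 = 0.0613
F* = 8.427 · e^(0.0613 × 90/360) = 8.427 · e^0.015325 = 8.427 × 1.015443 = $8.5571
Market $8.840 > fair $8.5571: forward overpriced → cash-and-carry (buy spot, short the forward).
At maturity, profit = |F_mkt − F*| = |8.840 − 8.5571| = $0.283 per bushel

$0.283 per bushel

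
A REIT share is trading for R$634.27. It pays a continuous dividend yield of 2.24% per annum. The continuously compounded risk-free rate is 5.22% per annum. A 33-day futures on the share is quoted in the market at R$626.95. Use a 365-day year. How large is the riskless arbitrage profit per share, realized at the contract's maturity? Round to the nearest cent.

R$9.03 per share

Fair futures: F* = S·e^(carry·T), with carry = (r − q) = 0.0522 − 0.0224 = 0.0298
F* = 634.27 · e^(0.0298 × 33/365) = 634.27 · e^0.002694 = 634.27 × 1.002698 = R$635.9813
Market R$626.95 < fair R$635.9813: forward underpriced → reverse cash-and-carry (short spot, go long the forward).
At maturity, profit = |F_mkt − F*| = |626.95 − 635.9813| = R$9.03 per share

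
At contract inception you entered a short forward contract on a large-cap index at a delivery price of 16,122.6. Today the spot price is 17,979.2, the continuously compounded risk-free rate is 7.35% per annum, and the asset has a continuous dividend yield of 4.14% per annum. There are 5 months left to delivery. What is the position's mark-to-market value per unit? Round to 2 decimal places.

-2035.39

Current fair forward for the remaining 5 months: F = S·e^((r − q)·T), (r − q) = 0.0735 − 0.0414 = 0.0321
F = 17979.2 · e^(0.0321 × 5/12) = 17979.2 × 1.01346485 = 18221.2872
Value of long forward = (F − K)·e^(−rT) = (18221.2872 − 16122.6) · e^(−0.0735·5/12)
= 2098.6872 × 0.96983919 = 2035.39
Short position value = −(long value) = -2035.39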